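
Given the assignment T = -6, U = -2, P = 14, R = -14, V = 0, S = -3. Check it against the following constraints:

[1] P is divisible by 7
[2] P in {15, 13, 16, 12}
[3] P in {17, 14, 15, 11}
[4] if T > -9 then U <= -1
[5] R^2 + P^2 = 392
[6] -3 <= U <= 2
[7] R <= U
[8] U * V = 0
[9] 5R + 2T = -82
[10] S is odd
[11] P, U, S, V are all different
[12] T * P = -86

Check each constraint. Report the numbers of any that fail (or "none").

Constraints 2 and 12 do not hold.

[1] 14 / 7 = 2, so 7 divides 14  ✓
[2] P = 14 is not in {15, 13, 16, 12}  ✗
[3] P = 14 is in {17, 14, 15, 11}  ✓
[4] T = -6 > -9, so we need U ≤ -1; U = -2 ≤ -1  ✓
[5] R^2 + P^2 = (-14)^2 + 14^2 = 196 + 196 = 392  ✓
[6] U = -2 lies in [-3, 2]  ✓
[7] R = -14, U = -2; -14 ≤ -2  ✓
[8] U * V = -2 * 0 = 0  ✓
[9] 5R + 2T = 5(-14) + 2(-6) = -82  ✓
[10] S = -3 is odd  ✓
[11] values 14, -2, -3, 0 are pairwise distinct  ✓
[12] T * P = -6 * 14 = -84, not -86  ✗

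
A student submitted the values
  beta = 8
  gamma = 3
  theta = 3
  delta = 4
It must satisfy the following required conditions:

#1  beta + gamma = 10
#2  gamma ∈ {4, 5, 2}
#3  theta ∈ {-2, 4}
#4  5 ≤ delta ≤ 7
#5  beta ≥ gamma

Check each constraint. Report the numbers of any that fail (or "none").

#1 beta + gamma = 8 + 3 = 11, not 10 — violated.
#2 gamma = 3 is not in {4, 5, 2} — violated.
#3 theta = 3 is not in {-2, 4} — violated.
#4 delta = 4 is outside [5, 7] — violated.
#5 beta = 8, gamma = 3; 8 ≥ 3 — OK.

The assignment fails constraints 1, 2, 3, 4.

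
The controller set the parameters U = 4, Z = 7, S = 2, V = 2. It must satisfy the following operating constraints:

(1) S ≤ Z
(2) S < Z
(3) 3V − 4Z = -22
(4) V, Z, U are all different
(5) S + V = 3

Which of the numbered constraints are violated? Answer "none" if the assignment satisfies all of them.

The assignment fails constraint 5.

(1) S = 2, Z = 7; 2 ≤ 7  ✔
(2) S = 2, Z = 7; 2 < 7  ✔
(3) 3V − 4Z = 3(2) − 4(7) = -22  ✔
(4) values 2, 7, 4 are pairwise distinct  ✔
(5) S + V = 2 + 2 = 4, not 3  ✘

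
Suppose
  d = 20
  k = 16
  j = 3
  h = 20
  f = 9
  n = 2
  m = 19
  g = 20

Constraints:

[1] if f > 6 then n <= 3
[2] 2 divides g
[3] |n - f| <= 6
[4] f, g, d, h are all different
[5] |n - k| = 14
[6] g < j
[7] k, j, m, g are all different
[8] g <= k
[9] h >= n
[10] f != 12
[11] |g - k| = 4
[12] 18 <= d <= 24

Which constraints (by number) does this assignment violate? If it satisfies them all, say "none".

Constraints 3, 4, 6, 8 are violated.

[1] f = 9 > 6, so we need n ≤ 3; n = 2 ≤ 3 — satisfied.
[2] 20 / 2 = 10, so 2 divides 20 — satisfied.
[3] |2 - 9| = 7; 7 > 6, exceeds bound 6 — violated.
[4] g = d = 20, not all different — violated.
[5] |2 - 16| = 14 — satisfied.
[6] g = 20, j = 3; 20 ≥ 3 (want <) — violated.
[7] values 16, 3, 19, 20 are pairwise distinct — satisfied.
[8] g = 20, k = 16; 20 > 16 (want ≤) — violated.
[9] h = 20, n = 2; 20 ≥ 2 — satisfied.
[10] f = 9, and 9 ≠ 12 — satisfied.
[11] |20 - 16| = 4 — satisfied.
[12] d = 20 lies in [18, 24] — satisfied.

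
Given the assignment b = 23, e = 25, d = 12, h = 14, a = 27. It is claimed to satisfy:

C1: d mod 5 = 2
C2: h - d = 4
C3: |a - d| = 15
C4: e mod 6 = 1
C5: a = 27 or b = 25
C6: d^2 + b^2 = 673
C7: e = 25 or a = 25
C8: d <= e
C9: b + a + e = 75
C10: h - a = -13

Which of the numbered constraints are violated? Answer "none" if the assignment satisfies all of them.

Violated: 2.

C1: 12 mod 5 = 2  OK
C2: h - d = 14 - 12 = 2, not 4  FAIL
C3: |27 - 12| = 15  OK
C4: 25 mod 6 = 1  OK
C5: a = 27 = 27 (first disjunct)  OK
C6: d^2 + b^2 = 12^2 + 23^2 = 144 + 529 = 673  OK
C7: e = 25 = 25 (first disjunct)  OK
C8: d = 12, e = 25; 12 ≤ 25  OK
C9: b + a + e = 23 + 27 + 25 = 75  OK
C10: h - a = 14 - 27 = -13  OK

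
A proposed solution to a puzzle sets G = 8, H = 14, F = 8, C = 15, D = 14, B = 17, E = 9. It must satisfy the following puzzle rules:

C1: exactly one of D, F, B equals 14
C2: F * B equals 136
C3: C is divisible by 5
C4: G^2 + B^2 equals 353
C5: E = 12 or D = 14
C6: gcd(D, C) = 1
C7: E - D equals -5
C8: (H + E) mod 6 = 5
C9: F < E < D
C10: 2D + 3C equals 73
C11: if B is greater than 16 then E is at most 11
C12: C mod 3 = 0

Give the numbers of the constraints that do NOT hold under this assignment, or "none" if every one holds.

No violations.

C1: D=14, F=8, B=17; 1 of them equals 14  OK
C2: F * B = 8 * 17 = 136  OK
C3: 15 / 5 = 3, so 5 divides 15  OK
C4: G^2 + B^2 = 8^2 + 17^2 = 64 + 289 = 353  OK
C5: E = 9 ≠ 12, but D = 14 = 14 (second disjunct)  OK
C6: gcd(14, 15) = 1  OK
C7: E - D = 9 - 14 = -5  OK
C8: H + E = 23; 23 mod 6 = 5  OK
C9: values 8 < 9 < 14  OK
C10: 2D + 3C = 2(14) + 3(15) = 73  OK
C11: B = 17 > 16, so we need E ≤ 11; E = 9 ≤ 11  OK
C12: 15 mod 3 = 0  OK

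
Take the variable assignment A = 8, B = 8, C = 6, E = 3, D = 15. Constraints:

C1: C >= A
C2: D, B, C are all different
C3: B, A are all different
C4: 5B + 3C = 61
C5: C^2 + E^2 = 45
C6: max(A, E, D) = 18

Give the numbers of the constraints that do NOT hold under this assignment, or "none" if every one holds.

C1: C = 6, A = 8; 6 < 8 (want ≥) — violated.
C2: values 15, 8, 6 are pairwise distinct — OK.
C3: B = A = 8, not all different — violated.
C4: 5B + 3C = 5(8) + 3(6) = 58, not 61 — violated.
C5: C^2 + E^2 = 6^2 + 3^2 = 36 + 9 = 45 — OK.
C6: max(8, 3, 15) = 15, not 18 — violated.

The assignment fails constraints 1, 3, 4, and 6.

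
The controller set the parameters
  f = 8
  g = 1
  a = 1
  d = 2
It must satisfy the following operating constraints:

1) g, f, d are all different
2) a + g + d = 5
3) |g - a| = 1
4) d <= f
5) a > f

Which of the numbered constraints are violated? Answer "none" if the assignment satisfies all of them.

No — constraints 2, 3, and 5 are not satisfied.

1) values 1, 8, 2 are pairwise distinct  holds
2) a + g + d = 1 + 1 + 2 = 4, not 5  fails
3) |1 - 1| = 0, not 1  fails
4) d = 2, f = 8; 2 ≤ 8  holds
5) a = 1, f = 8; 1 ≤ 8 (want >)  fails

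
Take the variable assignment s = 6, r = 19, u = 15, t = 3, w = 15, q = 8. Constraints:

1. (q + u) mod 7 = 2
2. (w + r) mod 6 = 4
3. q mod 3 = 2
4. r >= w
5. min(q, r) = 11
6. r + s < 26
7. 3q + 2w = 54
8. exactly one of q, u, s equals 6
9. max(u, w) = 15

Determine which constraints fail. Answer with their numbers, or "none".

No — constraint 5 is not satisfied.

1. q + u = 23; 23 mod 7 = 2 — holds.
2. w + r = 34; 34 mod 6 = 4 — holds.
3. 8 mod 3 = 2 — holds.
4. r = 19, w = 15; 19 ≥ 15 — holds.
5. min(8, 19) = 8, not 11 — fails.
6. r + s = 19 + 6 = 25; 25 < 26 — holds.
7. 3q + 2w = 3(8) + 2(15) = 54 — holds.
8. q=8, u=15, s=6; 1 of them equals 6 — holds.
9. max(15, 15) = 15 — holds.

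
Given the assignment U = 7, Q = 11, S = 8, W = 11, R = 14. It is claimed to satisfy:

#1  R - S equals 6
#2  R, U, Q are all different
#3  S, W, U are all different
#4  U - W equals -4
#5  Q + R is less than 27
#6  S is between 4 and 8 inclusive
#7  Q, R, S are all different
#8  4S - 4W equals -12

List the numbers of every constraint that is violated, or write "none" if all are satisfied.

The assignment satisfies every constraint.

#1 R - S = 14 - 8 = 6 — holds.
#2 values 14, 7, 11 are pairwise distinct — holds.
#3 values 8, 11, 7 are pairwise distinct — holds.
#4 U - W = 7 - 11 = -4 — holds.
#5 Q + R = 11 + 14 = 25; 25 < 27 — holds.
#6 S = 8 lies in [4, 8] — holds.
#7 values 11, 14, 8 are pairwise distinct — holds.
#8 4S - 4W = 4(8) - 4(11) = -12 — holds.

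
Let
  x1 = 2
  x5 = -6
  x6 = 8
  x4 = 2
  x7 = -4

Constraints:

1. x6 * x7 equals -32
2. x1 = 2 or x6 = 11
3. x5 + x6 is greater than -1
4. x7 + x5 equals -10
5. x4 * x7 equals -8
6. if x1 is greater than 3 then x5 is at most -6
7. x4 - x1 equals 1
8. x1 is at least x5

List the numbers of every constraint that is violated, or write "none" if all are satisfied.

Violated: 7.

1. x6 * x7 = 8 * (-4) = -32  holds
2. x1 = 2 = 2 (first disjunct)  holds
3. x5 + x6 = -6 + 8 = 2; 2 > -1  holds
4. x7 + x5 = -4 + (-6) = -10  holds
5. x4 * x7 = 2 * (-4) = -8  holds
6. x1 = 2, not > 3; antecedent false, conditional vacuously true  holds
7. x4 - x1 = 2 - 2 = 0, not 1  fails
8. x1 = 2, x5 = -6; 2 ≥ -6  holds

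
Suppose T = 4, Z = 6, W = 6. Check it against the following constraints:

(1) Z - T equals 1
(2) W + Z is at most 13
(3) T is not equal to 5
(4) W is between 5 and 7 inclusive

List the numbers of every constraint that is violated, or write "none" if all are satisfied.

Violated: 1.

(1) Z - T = 6 - 4 = 2, not 1  false
(2) W + Z = 6 + 6 = 12; 12 ≤ 13  true
(3) T = 4, and 4 ≠ 5  true
(4) W = 6 lies in [5, 7]  true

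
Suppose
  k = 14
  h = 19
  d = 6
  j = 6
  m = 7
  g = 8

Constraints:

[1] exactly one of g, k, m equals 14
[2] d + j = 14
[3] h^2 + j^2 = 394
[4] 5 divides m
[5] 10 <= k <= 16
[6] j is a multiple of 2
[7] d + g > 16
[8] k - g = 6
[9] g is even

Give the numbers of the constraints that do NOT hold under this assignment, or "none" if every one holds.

[1] g=8, k=14, m=7; 1 of them equals 14 — holds.
[2] d + j = 6 + 6 = 12, not 14 — does not hold.
[3] h^2 + j^2 = 19^2 + 6^2 = 361 + 36 = 397, not 394 — does not hold.
[4] 7 = 5*1 + 2, so 5 does not divide 7 — does not hold.
[5] k = 14 lies in [10, 16] — holds.
[6] 6 / 2 = 3, so 2 divides 6 — holds.
[7] d + g = 6 + 8 = 14; 14 ≤ 16, bound 16 not met — does not hold.
[8] k - g = 14 - 8 = 6 — holds.
[9] g = 8 is even — holds.

Violated: 2, 3, 4, 7.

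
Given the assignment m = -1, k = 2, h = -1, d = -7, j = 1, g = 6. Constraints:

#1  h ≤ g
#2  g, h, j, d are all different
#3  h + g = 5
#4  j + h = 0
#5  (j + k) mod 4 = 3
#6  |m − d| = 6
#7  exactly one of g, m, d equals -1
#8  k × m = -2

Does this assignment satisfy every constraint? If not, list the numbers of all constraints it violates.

#1 h = -1, g = 6; -1 ≤ 6 — satisfied.
#2 values 6, -1, 1, -7 are pairwise distinct — satisfied.
#3 h + g = -1 + 6 = 5 — satisfied.
#4 j + h = 1 + (-1) = 0 — satisfied.
#5 j + k = 3; 3 mod 4 = 3 — satisfied.
#6 |-1 − (-7)| = 6 — satisfied.
#7 g=6, m=-1, d=-7; 1 of them equals -1 — satisfied.
#8 k × m = 2 × (-1) = -2 — satisfied.

The assignment satisfies every constraint.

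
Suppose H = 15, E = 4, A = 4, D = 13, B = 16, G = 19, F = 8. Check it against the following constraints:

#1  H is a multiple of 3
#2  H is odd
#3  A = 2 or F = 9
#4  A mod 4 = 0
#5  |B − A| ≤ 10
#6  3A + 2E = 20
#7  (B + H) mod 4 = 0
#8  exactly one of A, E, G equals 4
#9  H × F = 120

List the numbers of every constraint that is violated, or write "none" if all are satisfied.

#1 15 / 3 = 5, so 3 divides 15 — holds.
#2 H = 15 is odd — holds.
#3 A = 4 ≠ 2 and F = 8 ≠ 9; both disjuncts false — fails.
#4 4 mod 4 = 0 — holds.
#5 |16 − 4| = 12; 12 > 10, exceeds bound 10 — fails.
#6 3A + 2E = 3(4) + 2(4) = 20 — holds.
#7 B + H = 31; 31 mod 4 = 3, not 0 — fails.
#8 A=4, E=4, G=19; 2 of them equal 4, not exactly one — fails.
#9 H × F = 15 × 8 = 120 — holds.

Constraints 3, 5, 7, and 8 do not hold.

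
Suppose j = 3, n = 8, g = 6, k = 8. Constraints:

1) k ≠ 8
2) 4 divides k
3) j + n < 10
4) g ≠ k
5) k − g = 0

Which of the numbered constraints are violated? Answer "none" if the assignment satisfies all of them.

No — constraints 1, 3, and 5 are not satisfied.

1) k = 8, but 8 is required to differ — violated.
2) 8 / 4 = 2, so 4 divides 8 — OK.
3) j + n = 3 + 8 = 11; 11 ≥ 10, bound 10 not met — violated.
4) g = 6, k = 8; distinct — OK.
5) k − g = 8 − 6 = 2, not 0 — violated.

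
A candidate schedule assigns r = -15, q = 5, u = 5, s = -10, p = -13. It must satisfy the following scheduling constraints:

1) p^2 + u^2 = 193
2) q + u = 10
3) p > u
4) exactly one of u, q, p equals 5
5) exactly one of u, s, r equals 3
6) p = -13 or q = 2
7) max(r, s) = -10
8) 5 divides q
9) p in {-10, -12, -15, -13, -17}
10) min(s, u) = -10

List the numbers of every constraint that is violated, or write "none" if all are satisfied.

1) p^2 + u^2 = (-13)^2 + 5^2 = 169 + 25 = 194, not 193  no
2) q + u = 5 + 5 = 10  yes
3) p = -13, u = 5; -13 ≤ 5 (want >)  no
4) u=5, q=5, p=-13; 2 of them equal 5, not exactly one  no
5) u=5, s=-10, r=-15; 0 of them equal 3, not exactly one  no
6) p = -13 = -13 (first disjunct)  yes
7) max(-15, -10) = -10  yes
8) 5 / 5 = 1, so 5 divides 5  yes
9) p = -13 is in {-10, -12, -15, -13, -17}  yes
10) min(-10, 5) = -10  yes

No — constraints 1, 3, 4, and 5 are not satisfied.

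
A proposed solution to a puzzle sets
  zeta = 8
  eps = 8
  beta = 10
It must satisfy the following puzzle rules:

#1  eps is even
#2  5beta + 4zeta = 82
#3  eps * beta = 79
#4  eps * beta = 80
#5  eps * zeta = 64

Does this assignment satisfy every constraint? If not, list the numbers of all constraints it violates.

#1 eps = 8 is even — OK.
#2 5beta + 4zeta = 5(10) + 4(8) = 82 — OK.
#3 eps * beta = 8 * 10 = 80, not 79 — violated.
#4 eps * beta = 8 * 10 = 80 — OK.
#5 eps * zeta = 8 * 8 = 64 — OK.

No — constraint 3 is not satisfied.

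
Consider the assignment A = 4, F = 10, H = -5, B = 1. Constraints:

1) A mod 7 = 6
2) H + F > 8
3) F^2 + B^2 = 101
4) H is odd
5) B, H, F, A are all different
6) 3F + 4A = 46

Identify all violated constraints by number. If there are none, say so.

1) 4 mod 7 = 4, not 6 — fails.
2) H + F = -5 + 10 = 5; 5 ≤ 8, bound 8 not met — fails.
3) F^2 + B^2 = 10^2 + 1^2 = 100 + 1 = 101 — holds.
4) H = -5 is odd — holds.
5) values 1, -5, 10, 4 are pairwise distinct — holds.
6) 3F + 4A = 3(10) + 4(4) = 46 — holds.

Violated: 1, 2.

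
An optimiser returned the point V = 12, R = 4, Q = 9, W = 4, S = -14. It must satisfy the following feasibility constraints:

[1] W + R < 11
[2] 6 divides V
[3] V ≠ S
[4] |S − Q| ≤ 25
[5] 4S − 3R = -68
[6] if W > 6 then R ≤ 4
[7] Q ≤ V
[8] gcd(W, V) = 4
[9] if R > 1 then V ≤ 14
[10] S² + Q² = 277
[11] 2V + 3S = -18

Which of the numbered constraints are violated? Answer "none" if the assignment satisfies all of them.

All constraints are satisfied.

[1] W + R = 4 + 4 = 8; 8 < 11  OK
[2] 12 / 6 = 2, so 6 divides 12  OK
[3] V = 12, S = -14; distinct  OK
[4] |-14 − 9| = 23; 23 ≤ 25  OK
[5] 4S − 3R = 4(-14) − 3(4) = -68  OK
[6] W = 4, not > 6; antecedent false, conditional vacuously true  OK
[7] Q = 9, V = 12; 9 ≤ 12  OK
[8] gcd(4, 12) = 4  OK
[9] R = 4 > 1, so we need V ≤ 14; V = 12 ≤ 14  OK
[10] S² + Q² = (-14)² + 9² = 196 + 81 = 277  OK
[11] 2V + 3S = 2(12) + 3(-14) = -18  OK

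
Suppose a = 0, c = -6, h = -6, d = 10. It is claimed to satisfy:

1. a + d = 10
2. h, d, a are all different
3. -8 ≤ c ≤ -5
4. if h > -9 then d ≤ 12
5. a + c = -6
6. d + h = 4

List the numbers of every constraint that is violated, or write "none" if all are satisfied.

No violations.

1. a + d = 0 + 10 = 10 — OK.
2. values -6, 10, 0 are pairwise distinct — OK.
3. c = -6 lies in [-8, -5] — OK.
4. h = -6 > -9, so we need d ≤ 12; d = 10 ≤ 12 — OK.
5. a + c = 0 + (-6) = -6 — OK.
6. d + h = 10 + (-6) = 4 — OK.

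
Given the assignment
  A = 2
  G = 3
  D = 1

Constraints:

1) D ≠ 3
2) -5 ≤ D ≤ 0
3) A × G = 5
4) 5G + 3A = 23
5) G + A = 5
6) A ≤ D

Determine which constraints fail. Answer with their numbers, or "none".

The assignment fails constraints 2, 3, 4, 6.

1) D = 1, and 1 ≠ 3  OK
2) D = 1 is outside [-5, 0]  FAIL
3) A × G = 2 × 3 = 6, not 5  FAIL
4) 5G + 3A = 5(3) + 3(2) = 21, not 23  FAIL
5) G + A = 3 + 2 = 5  OK
6) A = 2, D = 1; 2 > 1 (want ≤)  FAIL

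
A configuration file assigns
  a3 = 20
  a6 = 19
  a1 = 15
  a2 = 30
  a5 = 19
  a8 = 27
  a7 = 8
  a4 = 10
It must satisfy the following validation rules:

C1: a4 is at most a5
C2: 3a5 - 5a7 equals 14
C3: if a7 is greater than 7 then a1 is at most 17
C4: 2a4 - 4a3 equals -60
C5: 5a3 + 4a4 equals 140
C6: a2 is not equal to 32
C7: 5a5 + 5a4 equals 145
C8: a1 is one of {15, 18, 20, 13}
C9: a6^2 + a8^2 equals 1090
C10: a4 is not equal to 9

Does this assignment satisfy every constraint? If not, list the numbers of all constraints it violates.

C1: a4 = 10, a5 = 19; 10 ≤ 19  ✔
C2: 3a5 - 5a7 = 3(19) - 5(8) = 17, not 14  ✘
C3: a7 = 8 > 7, so we need a1 ≤ 17; a1 = 15 ≤ 17  ✔
C4: 2a4 - 4a3 = 2(10) - 4(20) = -60  ✔
C5: 5a3 + 4a4 = 5(20) + 4(10) = 140  ✔
C6: a2 = 30, and 30 ≠ 32  ✔
C7: 5a5 + 5a4 = 5(19) + 5(10) = 145  ✔
C8: a1 = 15 is in {15, 18, 20, 13}  ✔
C9: a6^2 + a8^2 = 19^2 + 27^2 = 361 + 729 = 1090  ✔
C10: a4 = 10, and 10 ≠ 9  ✔

Constraint 2 is violated.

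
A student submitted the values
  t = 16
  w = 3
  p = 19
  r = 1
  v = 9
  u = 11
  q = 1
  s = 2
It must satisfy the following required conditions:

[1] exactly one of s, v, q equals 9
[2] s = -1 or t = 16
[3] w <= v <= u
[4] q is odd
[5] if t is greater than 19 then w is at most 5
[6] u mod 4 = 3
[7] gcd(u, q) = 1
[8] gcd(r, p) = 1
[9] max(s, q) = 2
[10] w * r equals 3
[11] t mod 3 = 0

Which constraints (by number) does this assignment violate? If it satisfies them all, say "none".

[1] s=2, v=9, q=1; 1 of them equals 9 — OK.
[2] s = 2 ≠ -1, but t = 16 = 16 (second disjunct) — OK.
[3] values 3 <= 9 <= 11 — OK.
[4] q = 1 is odd — OK.
[5] t = 16, not > 19; antecedent false, conditional vacuously true — OK.
[6] 11 mod 4 = 3 — OK.
[7] gcd(11, 1) = 1 — OK.
[8] gcd(1, 19) = 1 — OK.
[9] max(2, 1) = 2 — OK.
[10] w * r = 3 * 1 = 3 — OK.
[11] 16 mod 3 = 1, not 0 — violated.

Constraint 11 is violated.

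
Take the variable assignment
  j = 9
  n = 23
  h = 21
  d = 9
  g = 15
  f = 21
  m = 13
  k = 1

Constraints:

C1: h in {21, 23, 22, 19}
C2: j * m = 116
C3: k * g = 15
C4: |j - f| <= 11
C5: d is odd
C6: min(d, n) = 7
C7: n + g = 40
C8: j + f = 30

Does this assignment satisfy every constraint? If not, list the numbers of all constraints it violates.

Constraints 2, 4, 6, and 7 are violated.

C1: h = 21 is in {21, 23, 22, 19}  true
C2: j * m = 9 * 13 = 117, not 116  false
C3: k * g = 1 * 15 = 15  true
C4: |9 - 21| = 12; 12 > 11, exceeds bound 11  false
C5: d = 9 is odd  true
C6: min(9, 23) = 9, not 7  false
C7: n + g = 23 + 15 = 38, not 40  false
C8: j + f = 9 + 21 = 30  true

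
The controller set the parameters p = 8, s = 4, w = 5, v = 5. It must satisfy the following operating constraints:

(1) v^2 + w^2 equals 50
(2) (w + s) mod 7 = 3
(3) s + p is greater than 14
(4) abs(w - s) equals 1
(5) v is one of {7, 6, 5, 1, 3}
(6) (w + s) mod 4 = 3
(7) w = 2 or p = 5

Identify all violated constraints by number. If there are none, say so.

(1) v^2 + w^2 = 5^2 + 5^2 = 25 + 25 = 50 — satisfied.
(2) w + s = 9; 9 mod 7 = 2, not 3 — violated.
(3) s + p = 4 + 8 = 12; 12 ≤ 14, bound 14 not met — violated.
(4) abs(5 - 4) = 1 — satisfied.
(5) v = 5 is in {7, 6, 5, 1, 3} — satisfied.
(6) w + s = 9; 9 mod 4 = 1, not 3 — violated.
(7) w = 5 ≠ 2 and p = 8 ≠ 5; both disjuncts false — violated.

Violated: 2, 3, 6, and 7.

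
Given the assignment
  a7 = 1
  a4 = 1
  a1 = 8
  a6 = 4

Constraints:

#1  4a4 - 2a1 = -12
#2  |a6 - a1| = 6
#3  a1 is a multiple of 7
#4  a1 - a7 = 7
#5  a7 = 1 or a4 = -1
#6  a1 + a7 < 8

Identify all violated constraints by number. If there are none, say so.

#1 4a4 - 2a1 = 4(1) - 2(8) = -12 — holds.
#2 |4 - 8| = 4, not 6 — fails.
#3 8 = 7*1 + 1, so 7 does not divide 8 — fails.
#4 a1 - a7 = 8 - 1 = 7 — holds.
#5 a7 = 1 = 1 (first disjunct) — holds.
#6 a1 + a7 = 8 + 1 = 9; 9 ≥ 8, bound 8 not met — fails.

No — constraints 2, 3, and 6 are not satisfied.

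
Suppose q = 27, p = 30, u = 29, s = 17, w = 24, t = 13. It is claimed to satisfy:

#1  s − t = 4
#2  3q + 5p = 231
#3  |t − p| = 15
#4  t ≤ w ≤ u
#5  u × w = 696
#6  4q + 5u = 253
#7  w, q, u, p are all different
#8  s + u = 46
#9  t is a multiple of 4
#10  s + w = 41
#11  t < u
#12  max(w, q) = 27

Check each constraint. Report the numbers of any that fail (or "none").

Constraints 3, 9 do not hold.

#1 s − t = 17 − 13 = 4 — satisfied.
#2 3q + 5p = 3(27) + 5(30) = 231 — satisfied.
#3 |13 − 30| = 17, not 15 — violated.
#4 values 13 ≤ 24 ≤ 29 — satisfied.
#5 u × w = 29 × 24 = 696 — satisfied.
#6 4q + 5u = 4(27) + 5(29) = 253 — satisfied.
#7 values 24, 27, 29, 30 are pairwise distinct — satisfied.
#8 s + u = 17 + 29 = 46 — satisfied.
#9 13 = 4×3 + 1, so 4 does not divide 13 — violated.
#10 s + w = 17 + 24 = 41 — satisfied.
#11 t = 13, u = 29; 13 < 29 — satisfied.
#12 max(24, 27) = 27 — satisfied.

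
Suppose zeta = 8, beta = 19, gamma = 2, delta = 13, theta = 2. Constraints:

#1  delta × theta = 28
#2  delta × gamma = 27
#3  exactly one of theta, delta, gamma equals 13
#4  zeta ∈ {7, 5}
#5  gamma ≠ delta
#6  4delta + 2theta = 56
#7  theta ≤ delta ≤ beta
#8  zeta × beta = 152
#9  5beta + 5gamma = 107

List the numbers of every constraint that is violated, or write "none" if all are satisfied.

Constraints 1, 2, 4, 9 are violated.

#1 delta × theta = 13 × 2 = 26, not 28  FAIL
#2 delta × gamma = 13 × 2 = 26, not 27  FAIL
#3 theta=2, delta=13, gamma=2; 1 of them equals 13  OK
#4 zeta = 8 is not in {7, 5}  FAIL
#5 gamma = 2, delta = 13; distinct  OK
#6 4delta + 2theta = 4(13) + 2(2) = 56  OK
#7 values 2 ≤ 13 ≤ 19  OK
#8 zeta × beta = 8 × 19 = 152  OK
#9 5beta + 5gamma = 5(19) + 5(2) = 105, not 107  FAIL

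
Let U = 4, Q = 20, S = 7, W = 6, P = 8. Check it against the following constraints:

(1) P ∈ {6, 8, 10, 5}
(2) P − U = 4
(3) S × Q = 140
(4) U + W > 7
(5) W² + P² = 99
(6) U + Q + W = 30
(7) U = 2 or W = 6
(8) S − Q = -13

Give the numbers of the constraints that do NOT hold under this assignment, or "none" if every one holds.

(1) P = 8 is in {6, 8, 10, 5}  ✔
(2) P − U = 8 − 4 = 4  ✔
(3) S × Q = 7 × 20 = 140  ✔
(4) U + W = 4 + 6 = 10; 10 > 7  ✔
(5) W² + P² = 6² + 8² = 36 + 64 = 100, not 99  ✘
(6) U + Q + W = 4 + 20 + 6 = 30  ✔
(7) U = 4 ≠ 2, but W = 6 = 6 (second disjunct)  ✔
(8) S − Q = 7 − 20 = -13  ✔

The assignment fails constraint 5.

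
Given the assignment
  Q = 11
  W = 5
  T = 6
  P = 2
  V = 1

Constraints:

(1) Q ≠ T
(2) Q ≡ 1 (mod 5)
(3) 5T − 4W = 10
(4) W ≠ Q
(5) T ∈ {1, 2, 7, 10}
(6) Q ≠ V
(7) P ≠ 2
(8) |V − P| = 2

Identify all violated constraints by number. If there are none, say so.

(1) Q = 11, T = 6; distinct — satisfied.
(2) 11 mod 5 = 1 — satisfied.
(3) 5T − 4W = 5(6) − 4(5) = 10 — satisfied.
(4) W = 5, Q = 11; distinct — satisfied.
(5) T = 6 is not in {1, 2, 7, 10} — violated.
(6) Q = 11, V = 1; distinct — satisfied.
(7) P = 2, but 2 is required to differ — violated.
(8) |1 − 2| = 1, not 2 — violated.

Constraints 5, 7, 8 are violated.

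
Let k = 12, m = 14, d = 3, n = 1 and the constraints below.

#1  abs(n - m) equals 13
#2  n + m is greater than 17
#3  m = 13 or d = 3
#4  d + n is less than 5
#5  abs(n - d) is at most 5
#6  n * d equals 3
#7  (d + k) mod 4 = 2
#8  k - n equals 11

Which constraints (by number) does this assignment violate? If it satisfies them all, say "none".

#1 abs(1 - 14) = 13  ✓
#2 n + m = 1 + 14 = 15; 15 ≤ 17, bound 17 not met  ✗
#3 m = 14 ≠ 13, but d = 3 = 3 (second disjunct)  ✓
#4 d + n = 3 + 1 = 4; 4 < 5  ✓
#5 abs(1 - 3) = 2; 2 ≤ 5  ✓
#6 n * d = 1 * 3 = 3  ✓
#7 d + k = 15; 15 mod 4 = 3, not 2  ✗
#8 k - n = 12 - 1 = 11  ✓

Violated: 2 and 7.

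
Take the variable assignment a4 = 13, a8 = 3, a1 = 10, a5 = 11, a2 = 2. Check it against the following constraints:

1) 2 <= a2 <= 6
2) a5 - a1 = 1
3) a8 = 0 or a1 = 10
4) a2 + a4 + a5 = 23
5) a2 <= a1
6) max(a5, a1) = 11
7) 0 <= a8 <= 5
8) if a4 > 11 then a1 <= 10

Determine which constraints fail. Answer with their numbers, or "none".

1) a2 = 2 lies in [2, 6]  true
2) a5 - a1 = 11 - 10 = 1  true
3) a8 = 3 ≠ 0, but a1 = 10 = 10 (second disjunct)  true
4) a2 + a4 + a5 = 2 + 13 + 11 = 26, not 23  false
5) a2 = 2, a1 = 10; 2 ≤ 10  true
6) max(11, 10) = 11  true
7) a8 = 3 lies in [0, 5]  true
8) a4 = 13 > 11, so we need a1 ≤ 10; a1 = 10 ≤ 10  true

The assignment fails constraint 4.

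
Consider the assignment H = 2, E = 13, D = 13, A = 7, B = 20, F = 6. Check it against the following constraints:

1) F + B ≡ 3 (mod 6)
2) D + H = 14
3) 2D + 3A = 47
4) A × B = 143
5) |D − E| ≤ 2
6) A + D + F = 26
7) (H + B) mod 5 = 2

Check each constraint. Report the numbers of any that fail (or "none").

1) F + B = 26; 26 mod 6 = 2, not 3  fails
2) D + H = 13 + 2 = 15, not 14  fails
3) 2D + 3A = 2(13) + 3(7) = 47  holds
4) A × B = 7 × 20 = 140, not 143  fails
5) |13 − 13| = 0; 0 ≤ 2  holds
6) A + D + F = 7 + 13 + 6 = 26  holds
7) H + B = 22; 22 mod 5 = 2  holds

The assignment fails constraints 1, 2, and 4.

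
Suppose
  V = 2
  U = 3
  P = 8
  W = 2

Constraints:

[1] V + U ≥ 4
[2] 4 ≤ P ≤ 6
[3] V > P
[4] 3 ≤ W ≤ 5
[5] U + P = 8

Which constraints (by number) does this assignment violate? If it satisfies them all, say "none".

[1] V + U = 2 + 3 = 5; 5 ≥ 4 — holds.
[2] P = 8 is outside [4, 6] — does not hold.
[3] V = 2, P = 8; 2 ≤ 8 (want >) — does not hold.
[4] W = 2 is outside [3, 5] — does not hold.
[5] U + P = 3 + 8 = 11, not 8 — does not hold.

Violated: 2, 3, 4, and 5.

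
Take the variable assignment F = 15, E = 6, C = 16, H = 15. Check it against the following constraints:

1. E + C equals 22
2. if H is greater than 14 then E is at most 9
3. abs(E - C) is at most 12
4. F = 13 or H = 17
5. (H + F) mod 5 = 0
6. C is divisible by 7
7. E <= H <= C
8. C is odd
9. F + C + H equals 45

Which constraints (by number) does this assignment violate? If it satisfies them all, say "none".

Constraints 4, 6, 8, 9 are violated.

1. E + C = 6 + 16 = 22  ✓
2. H = 15 > 14, so we need E ≤ 9; E = 6 ≤ 9  ✓
3. abs(6 - 16) = 10; 10 ≤ 12  ✓
4. F = 15 ≠ 13 and H = 15 ≠ 17; both disjuncts false  ✗
5. H + F = 30; 30 mod 5 = 0  ✓
6. 16 = 7*2 + 2, so 7 does not divide 16  ✗
7. values 6 <= 15 <= 16  ✓
8. C = 16 is even  ✗
9. F + C + H = 15 + 16 + 15 = 46, not 45  ✗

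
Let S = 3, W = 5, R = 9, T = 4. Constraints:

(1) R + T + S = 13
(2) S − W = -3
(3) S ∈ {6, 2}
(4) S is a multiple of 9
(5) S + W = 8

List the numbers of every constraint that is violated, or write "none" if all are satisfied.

(1) R + T + S = 9 + 4 + 3 = 16, not 13 — violated.
(2) S − W = 3 − 5 = -2, not -3 — violated.
(3) S = 3 is not in {6, 2} — violated.
(4) 3 = 9×0 + 3, so 9 does not divide 3 — violated.
(5) S + W = 3 + 5 = 8 — satisfied.

No — constraints 1, 2, 3, and 4 are not satisfied.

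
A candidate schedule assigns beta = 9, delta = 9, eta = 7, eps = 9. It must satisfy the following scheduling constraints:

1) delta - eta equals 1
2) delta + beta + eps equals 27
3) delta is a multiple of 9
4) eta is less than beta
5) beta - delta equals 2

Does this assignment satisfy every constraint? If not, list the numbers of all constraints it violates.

No — constraints 1 and 5 are not satisfied.

1) delta - eta = 9 - 7 = 2, not 1 — violated.
2) delta + beta + eps = 9 + 9 + 9 = 27 — OK.
3) 9 / 9 = 1, so 9 divides 9 — OK.
4) eta = 7, beta = 9; 7 < 9 — OK.
5) beta - delta = 9 - 9 = 0, not 2 — violated.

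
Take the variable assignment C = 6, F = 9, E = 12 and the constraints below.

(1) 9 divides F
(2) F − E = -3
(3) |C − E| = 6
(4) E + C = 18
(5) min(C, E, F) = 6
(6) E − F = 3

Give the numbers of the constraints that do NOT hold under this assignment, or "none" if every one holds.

(1) 9 / 9 = 1, so 9 divides 9 — OK.
(2) F − E = 9 − 12 = -3 — OK.
(3) |6 − 12| = 6 — OK.
(4) E + C = 12 + 6 = 18 — OK.
(5) min(6, 12, 9) = 6 — OK.
(6) E − F = 12 − 9 = 3 — OK.

No violations.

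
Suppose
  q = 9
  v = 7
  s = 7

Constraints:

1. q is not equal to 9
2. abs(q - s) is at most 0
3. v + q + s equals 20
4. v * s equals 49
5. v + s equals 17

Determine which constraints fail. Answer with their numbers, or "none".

1. q = 9, but 9 is required to differ  false
2. abs(9 - 7) = 2; 2 > 0, exceeds bound 0  false
3. v + q + s = 7 + 9 + 7 = 23, not 20  false
4. v * s = 7 * 7 = 49  true
5. v + s = 7 + 7 = 14, not 17  false

Violated: 1, 2, 3, 5.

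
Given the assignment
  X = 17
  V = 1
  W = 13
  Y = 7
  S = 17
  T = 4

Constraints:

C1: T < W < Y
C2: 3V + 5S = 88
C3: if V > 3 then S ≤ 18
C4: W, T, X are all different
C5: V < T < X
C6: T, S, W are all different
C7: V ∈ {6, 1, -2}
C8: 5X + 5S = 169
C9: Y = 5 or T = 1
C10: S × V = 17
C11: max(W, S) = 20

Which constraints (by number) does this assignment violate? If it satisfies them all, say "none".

C1: values 4, 13, 7; W = 13 is not < Y = 7  ✘
C2: 3V + 5S = 3(1) + 5(17) = 88  ✔
C3: V = 1, not > 3; antecedent false, conditional vacuously true  ✔
C4: values 13, 4, 17 are pairwise distinct  ✔
C5: values 1 < 4 < 17  ✔
C6: values 4, 17, 13 are pairwise distinct  ✔
C7: V = 1 is in {6, 1, -2}  ✔
C8: 5X + 5S = 5(17) + 5(17) = 170, not 169  ✘
C9: Y = 7 ≠ 5 and T = 4 ≠ 1; both disjuncts false  ✘
C10: S × V = 17 × 1 = 17  ✔
C11: max(13, 17) = 17, not 20  ✘

The assignment fails constraints 1, 8, 9, 11.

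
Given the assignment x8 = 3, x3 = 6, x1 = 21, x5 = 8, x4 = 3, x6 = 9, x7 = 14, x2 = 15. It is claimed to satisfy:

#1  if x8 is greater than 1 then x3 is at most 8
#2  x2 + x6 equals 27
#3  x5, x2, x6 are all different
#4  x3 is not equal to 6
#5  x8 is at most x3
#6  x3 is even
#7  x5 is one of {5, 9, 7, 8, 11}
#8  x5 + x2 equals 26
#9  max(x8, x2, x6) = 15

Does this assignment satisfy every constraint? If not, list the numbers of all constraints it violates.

Constraints 2, 4, and 8 do not hold.

#1 x8 = 3 > 1, so we need x3 ≤ 8; x3 = 6 ≤ 8  OK
#2 x2 + x6 = 15 + 9 = 24, not 27  FAIL
#3 values 8, 15, 9 are pairwise distinct  OK
#4 x3 = 6, but 6 is required to differ  FAIL
#5 x8 = 3, x3 = 6; 3 ≤ 6  OK
#6 x3 = 6 is even  OK
#7 x5 = 8 is in {5, 9, 7, 8, 11}  OK
#8 x5 + x2 = 8 + 15 = 23, not 26  FAIL
#9 max(3, 15, 9) = 15  OK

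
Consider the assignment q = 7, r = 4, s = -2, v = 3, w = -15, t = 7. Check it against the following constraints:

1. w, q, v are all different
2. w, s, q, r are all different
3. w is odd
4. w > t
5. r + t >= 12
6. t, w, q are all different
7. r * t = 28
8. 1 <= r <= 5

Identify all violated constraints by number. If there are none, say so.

1. values -15, 7, 3 are pairwise distinct  ✓
2. values -15, -2, 7, 4 are pairwise distinct  ✓
3. w = -15 is odd  ✓
4. w = -15, t = 7; -15 ≤ 7 (want >)  ✗
5. r + t = 4 + 7 = 11; 11 < 12, bound 12 not met  ✗
6. t = q = 7, not all different  ✗
7. r * t = 4 * 7 = 28  ✓
8. r = 4 lies in [1, 5]  ✓

Violated: 4, 5, and 6.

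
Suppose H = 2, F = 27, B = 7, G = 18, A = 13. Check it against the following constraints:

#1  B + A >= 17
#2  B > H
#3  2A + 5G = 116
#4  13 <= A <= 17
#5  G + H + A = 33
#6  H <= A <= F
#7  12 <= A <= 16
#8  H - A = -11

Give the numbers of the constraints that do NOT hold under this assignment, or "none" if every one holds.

#1 B + A = 7 + 13 = 20; 20 ≥ 17 — holds.
#2 B = 7, H = 2; 7 > 2 — holds.
#3 2A + 5G = 2(13) + 5(18) = 116 — holds.
#4 A = 13 lies in [13, 17] — holds.
#5 G + H + A = 18 + 2 + 13 = 33 — holds.
#6 values 2 <= 13 <= 27 — holds.
#7 A = 13 lies in [12, 16] — holds.
#8 H - A = 2 - 13 = -11 — holds.

Yes — all constraints hold.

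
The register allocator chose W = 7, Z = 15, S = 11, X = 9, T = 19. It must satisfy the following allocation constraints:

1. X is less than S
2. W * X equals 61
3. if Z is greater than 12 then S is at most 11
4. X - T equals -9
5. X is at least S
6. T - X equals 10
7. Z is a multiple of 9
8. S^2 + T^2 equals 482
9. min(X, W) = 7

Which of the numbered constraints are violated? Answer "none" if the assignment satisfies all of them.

1. X = 9, S = 11; 9 < 11 — satisfied.
2. W * X = 7 * 9 = 63, not 61 — violated.
3. Z = 15 > 12, so we need S ≤ 11; S = 11 ≤ 11 — satisfied.
4. X - T = 9 - 19 = -10, not -9 — violated.
5. X = 9, S = 11; 9 < 11 (want ≥) — violated.
6. T - X = 19 - 9 = 10 — satisfied.
7. 15 = 9*1 + 6, so 9 does not divide 15 — violated.
8. S^2 + T^2 = 11^2 + 19^2 = 121 + 361 = 482 — satisfied.
9. min(9, 7) = 7 — satisfied.

Constraints 2, 4, 5, and 7 do not hold.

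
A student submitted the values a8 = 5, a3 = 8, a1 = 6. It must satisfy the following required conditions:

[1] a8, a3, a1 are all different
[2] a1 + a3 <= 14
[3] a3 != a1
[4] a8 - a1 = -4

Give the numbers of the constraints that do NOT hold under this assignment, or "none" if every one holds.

[1] values 5, 8, 6 are pairwise distinct  ✓
[2] a1 + a3 = 6 + 8 = 14; 14 ≤ 14  ✓
[3] a3 = 8, a1 = 6; distinct  ✓
[4] a8 - a1 = 5 - 6 = -1, not -4  ✗

No — constraint 4 is not satisfied.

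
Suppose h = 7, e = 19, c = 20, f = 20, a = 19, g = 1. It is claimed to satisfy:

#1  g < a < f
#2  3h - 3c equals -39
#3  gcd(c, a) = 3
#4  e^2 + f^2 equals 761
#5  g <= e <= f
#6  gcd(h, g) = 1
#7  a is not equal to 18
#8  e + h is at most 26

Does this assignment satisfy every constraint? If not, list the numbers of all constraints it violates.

#1 values 1 < 19 < 20  ✓
#2 3h - 3c = 3(7) - 3(20) = -39  ✓
#3 gcd(20, 19) = 1, not 3  ✗
#4 e^2 + f^2 = 19^2 + 20^2 = 361 + 400 = 761  ✓
#5 values 1 <= 19 <= 20  ✓
#6 gcd(7, 1) = 1  ✓
#7 a = 19, and 19 ≠ 18  ✓
#8 e + h = 19 + 7 = 26; 26 ≤ 26  ✓

Violated: 3.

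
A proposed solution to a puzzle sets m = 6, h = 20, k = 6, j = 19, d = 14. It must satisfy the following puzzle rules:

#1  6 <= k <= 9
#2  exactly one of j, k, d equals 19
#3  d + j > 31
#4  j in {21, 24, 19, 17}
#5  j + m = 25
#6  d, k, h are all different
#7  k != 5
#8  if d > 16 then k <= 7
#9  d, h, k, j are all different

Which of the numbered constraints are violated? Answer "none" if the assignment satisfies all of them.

#1 k = 6 lies in [6, 9]  true
#2 j=19, k=6, d=14; 1 of them equals 19  true
#3 d + j = 14 + 19 = 33; 33 > 31  true
#4 j = 19 is in {21, 24, 19, 17}  true
#5 j + m = 19 + 6 = 25  true
#6 values 14, 6, 20 are pairwise distinct  true
#7 k = 6, and 6 ≠ 5  true
#8 d = 14, not > 16; antecedent false, conditional vacuously true  true
#9 values 14, 20, 6, 19 are pairwise distinct  true

None — every constraint holds.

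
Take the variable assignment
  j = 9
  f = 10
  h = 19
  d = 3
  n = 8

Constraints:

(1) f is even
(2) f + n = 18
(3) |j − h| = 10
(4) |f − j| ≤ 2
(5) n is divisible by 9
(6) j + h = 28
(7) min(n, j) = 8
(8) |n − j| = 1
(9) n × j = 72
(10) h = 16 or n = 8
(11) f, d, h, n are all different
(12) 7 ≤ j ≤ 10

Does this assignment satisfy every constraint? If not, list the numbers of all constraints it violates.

The assignment fails constraint 5.

(1) f = 10 is even — OK.
(2) f + n = 10 + 8 = 18 — OK.
(3) |9 − 19| = 10 — OK.
(4) |10 − 9| = 1; 1 ≤ 2 — OK.
(5) 8 = 9×0 + 8, so 9 does not divide 8 — violated.
(6) j + h = 9 + 19 = 28 — OK.
(7) min(8, 9) = 8 — OK.
(8) |8 − 9| = 1 — OK.
(9) n × j = 8 × 9 = 72 — OK.
(10) h = 19 ≠ 16, but n = 8 = 8 (second disjunct) — OK.
(11) values 10, 3, 19, 8 are pairwise distinct — OK.
(12) j = 9 lies in [7, 10] — OK.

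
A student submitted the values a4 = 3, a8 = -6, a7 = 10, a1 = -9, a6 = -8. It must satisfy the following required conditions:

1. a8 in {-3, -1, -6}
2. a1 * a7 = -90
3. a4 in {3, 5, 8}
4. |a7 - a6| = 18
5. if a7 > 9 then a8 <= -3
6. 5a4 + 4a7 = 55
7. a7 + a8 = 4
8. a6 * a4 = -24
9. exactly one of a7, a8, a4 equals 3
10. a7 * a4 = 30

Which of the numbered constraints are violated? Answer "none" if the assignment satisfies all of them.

Yes — all constraints hold.

1. a8 = -6 is in {-3, -1, -6}  ✔
2. a1 * a7 = -9 * 10 = -90  ✔
3. a4 = 3 is in {3, 5, 8}  ✔
4. |10 - (-8)| = 18  ✔
5. a7 = 10 > 9, so we need a8 ≤ -3; a8 = -6 ≤ -3  ✔
6. 5a4 + 4a7 = 5(3) + 4(10) = 55  ✔
7. a7 + a8 = 10 + (-6) = 4  ✔
8. a6 * a4 = -8 * 3 = -24  ✔
9. a7=10, a8=-6, a4=3; 1 of them equals 3  ✔
10. a7 * a4 = 10 * 3 = 30  ✔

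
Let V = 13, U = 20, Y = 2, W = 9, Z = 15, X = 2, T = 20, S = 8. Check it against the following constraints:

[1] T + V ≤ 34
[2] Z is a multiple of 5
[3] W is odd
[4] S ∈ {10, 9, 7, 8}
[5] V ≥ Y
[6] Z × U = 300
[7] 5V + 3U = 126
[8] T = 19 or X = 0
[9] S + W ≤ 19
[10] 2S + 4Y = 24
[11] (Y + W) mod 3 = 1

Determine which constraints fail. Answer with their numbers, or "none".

No — constraints 7, 8, and 11 are not satisfied.

[1] T + V = 20 + 13 = 33; 33 ≤ 34 — holds.
[2] 15 / 5 = 3, so 5 divides 15 — holds.
[3] W = 9 is odd — holds.
[4] S = 8 is in {10, 9, 7, 8} — holds.
[5] V = 13, Y = 2; 13 ≥ 2 — holds.
[6] Z × U = 15 × 20 = 300 — holds.
[7] 5V + 3U = 5(13) + 3(20) = 125, not 126 — does not hold.
[8] T = 20 ≠ 19 and X = 2 ≠ 0; both disjuncts false — does not hold.
[9] S + W = 8 + 9 = 17; 17 ≤ 19 — holds.
[10] 2S + 4Y = 2(8) + 4(2) = 24 — holds.
[11] Y + W = 11; 11 mod 3 = 2, not 1 — does not hold.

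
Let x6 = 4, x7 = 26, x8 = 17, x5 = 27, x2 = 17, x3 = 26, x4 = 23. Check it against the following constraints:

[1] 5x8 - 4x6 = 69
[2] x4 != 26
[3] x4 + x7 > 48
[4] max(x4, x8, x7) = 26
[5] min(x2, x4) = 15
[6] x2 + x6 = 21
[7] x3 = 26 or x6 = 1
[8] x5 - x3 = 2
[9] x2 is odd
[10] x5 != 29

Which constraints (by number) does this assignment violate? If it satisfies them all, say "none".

[1] 5x8 - 4x6 = 5(17) - 4(4) = 69  yes
[2] x4 = 23, and 23 ≠ 26  yes
[3] x4 + x7 = 23 + 26 = 49; 49 > 48  yes
[4] max(23, 17, 26) = 26  yes
[5] min(17, 23) = 17, not 15  no
[6] x2 + x6 = 17 + 4 = 21  yes
[7] x3 = 26 = 26 (first disjunct)  yes
[8] x5 - x3 = 27 - 26 = 1, not 2  no
[9] x2 = 17 is odd  yes
[10] x5 = 27, and 27 ≠ 29  yes

Constraints 5 and 8 do not hold.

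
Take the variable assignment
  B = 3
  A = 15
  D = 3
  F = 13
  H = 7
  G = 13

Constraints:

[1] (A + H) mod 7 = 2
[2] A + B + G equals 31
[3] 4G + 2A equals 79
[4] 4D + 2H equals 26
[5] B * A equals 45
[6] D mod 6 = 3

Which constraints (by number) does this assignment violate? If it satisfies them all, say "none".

[1] A + H = 22; 22 mod 7 = 1, not 2 — fails.
[2] A + B + G = 15 + 3 + 13 = 31 — holds.
[3] 4G + 2A = 4(13) + 2(15) = 82, not 79 — fails.
[4] 4D + 2H = 4(3) + 2(7) = 26 — holds.
[5] B * A = 3 * 15 = 45 — holds.
[6] 3 mod 6 = 3 — holds.

No — constraints 1 and 3 are not satisfied.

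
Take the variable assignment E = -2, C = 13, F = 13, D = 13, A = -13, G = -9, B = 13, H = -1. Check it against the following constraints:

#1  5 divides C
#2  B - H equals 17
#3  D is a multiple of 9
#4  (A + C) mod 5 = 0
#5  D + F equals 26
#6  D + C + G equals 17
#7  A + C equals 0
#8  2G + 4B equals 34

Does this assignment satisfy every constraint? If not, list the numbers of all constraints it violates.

#1 13 = 5*2 + 3, so 5 does not divide 13 — violated.
#2 B - H = 13 - (-1) = 14, not 17 — violated.
#3 13 = 9*1 + 4, so 9 does not divide 13 — violated.
#4 A + C = 0; 0 mod 5 = 0 — satisfied.
#5 D + F = 13 + 13 = 26 — satisfied.
#6 D + C + G = 13 + 13 + (-9) = 17 — satisfied.
#7 A + C = -13 + 13 = 0 — satisfied.
#8 2G + 4B = 2(-9) + 4(13) = 34 — satisfied.

Constraints 1, 2, and 3 are violated.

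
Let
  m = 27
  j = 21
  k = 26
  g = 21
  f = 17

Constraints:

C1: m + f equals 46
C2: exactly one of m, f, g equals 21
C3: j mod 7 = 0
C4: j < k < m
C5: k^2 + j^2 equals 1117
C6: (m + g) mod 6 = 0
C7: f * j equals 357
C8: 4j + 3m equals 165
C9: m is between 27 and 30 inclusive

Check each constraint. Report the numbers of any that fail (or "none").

Constraint 1 is violated.

C1: m + f = 27 + 17 = 44, not 46 — does not hold.
C2: m=27, f=17, g=21; 1 of them equals 21 — holds.
C3: 21 mod 7 = 0 — holds.
C4: values 21 < 26 < 27 — holds.
C5: k^2 + j^2 = 26^2 + 21^2 = 676 + 441 = 1117 — holds.
C6: m + g = 48; 48 mod 6 = 0 — holds.
C7: f * j = 17 * 21 = 357 — holds.
C8: 4j + 3m = 4(21) + 3(27) = 165 — holds.
C9: m = 27 lies in [27, 30] — holds.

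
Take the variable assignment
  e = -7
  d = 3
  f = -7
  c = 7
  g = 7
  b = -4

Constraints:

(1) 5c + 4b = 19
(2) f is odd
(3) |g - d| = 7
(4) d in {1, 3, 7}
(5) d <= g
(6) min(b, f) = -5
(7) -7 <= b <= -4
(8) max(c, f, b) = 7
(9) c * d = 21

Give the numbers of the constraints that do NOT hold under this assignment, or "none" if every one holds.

Constraints 3, 6 are violated.

(1) 5c + 4b = 5(7) + 4(-4) = 19  ✔
(2) f = -7 is odd  ✔
(3) |7 - 3| = 4, not 7  ✘
(4) d = 3 is in {1, 3, 7}  ✔
(5) d = 3, g = 7; 3 ≤ 7  ✔
(6) min(-4, -7) = -7, not -5  ✘
(7) b = -4 lies in [-7, -4]  ✔
(8) max(7, -7, -4) = 7  ✔
(9) c * d = 7 * 3 = 21  ✔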